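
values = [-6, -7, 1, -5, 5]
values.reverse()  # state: [5, -5, 1, -7, -6]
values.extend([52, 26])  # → [5, -5, 1, -7, -6, 52, 26]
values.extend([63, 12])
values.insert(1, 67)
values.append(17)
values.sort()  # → [-7, -6, -5, 1, 5, 12, 17, 26, 52, 63, 67]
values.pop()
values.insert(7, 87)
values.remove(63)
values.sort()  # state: [-7, -6, -5, 1, 5, 12, 17, 26, 52, 87]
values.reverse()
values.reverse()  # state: [-7, -6, -5, 1, 5, 12, 17, 26, 52, 87]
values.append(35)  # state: [-7, -6, -5, 1, 5, 12, 17, 26, 52, 87, 35]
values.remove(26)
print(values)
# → [-7, -6, -5, 1, 5, 12, 17, 52, 87, 35]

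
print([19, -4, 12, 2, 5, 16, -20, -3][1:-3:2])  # [-4, 2]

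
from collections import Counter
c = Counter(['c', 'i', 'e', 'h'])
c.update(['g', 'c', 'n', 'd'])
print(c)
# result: Counter({'c': 2, 'i': 1, 'e': 1, 'h': 1, 'g': 1, 'n': 1, 'd': 1})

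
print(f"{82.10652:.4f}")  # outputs 82.1065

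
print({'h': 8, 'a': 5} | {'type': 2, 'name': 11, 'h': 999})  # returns {'h': 999, 'a': 5, 'type': 2, 'name': 11}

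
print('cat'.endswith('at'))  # True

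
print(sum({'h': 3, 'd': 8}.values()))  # 11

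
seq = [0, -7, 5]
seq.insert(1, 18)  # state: [0, 18, -7, 5]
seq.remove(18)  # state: [0, -7, 5]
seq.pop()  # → 5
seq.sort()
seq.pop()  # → 0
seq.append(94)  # [-7, 94]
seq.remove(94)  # [-7]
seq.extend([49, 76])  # [-7, 49, 76]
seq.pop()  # 76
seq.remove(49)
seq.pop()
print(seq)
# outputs []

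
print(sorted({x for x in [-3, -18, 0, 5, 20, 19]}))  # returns [-18, -3, 0, 5, 19, 20]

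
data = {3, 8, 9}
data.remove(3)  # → {8, 9}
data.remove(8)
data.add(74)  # {9, 74}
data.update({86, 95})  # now {9, 74, 86, 95}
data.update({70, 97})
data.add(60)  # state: {9, 60, 70, 74, 86, 95, 97}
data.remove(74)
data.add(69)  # {9, 60, 69, 70, 86, 95, 97}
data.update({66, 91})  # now {9, 60, 66, 69, 70, 86, 91, 95, 97}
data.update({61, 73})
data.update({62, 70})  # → {9, 60, 61, 62, 66, 69, 70, 73, 86, 91, 95, 97}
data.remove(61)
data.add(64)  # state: {9, 60, 62, 64, 66, 69, 70, 73, 86, 91, 95, 97}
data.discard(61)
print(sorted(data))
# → [9, 60, 62, 64, 66, 69, 70, 73, 86, 91, 95, 97]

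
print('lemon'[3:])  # on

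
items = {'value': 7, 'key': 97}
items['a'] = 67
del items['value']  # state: {'key': 97, 'a': 67}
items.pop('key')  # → 97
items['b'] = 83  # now {'a': 67, 'b': 83}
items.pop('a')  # 67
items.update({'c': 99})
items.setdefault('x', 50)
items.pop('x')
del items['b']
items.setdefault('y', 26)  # 26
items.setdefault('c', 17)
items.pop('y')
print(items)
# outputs {'c': 99}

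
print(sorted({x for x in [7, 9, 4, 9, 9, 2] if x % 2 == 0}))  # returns [2, 4]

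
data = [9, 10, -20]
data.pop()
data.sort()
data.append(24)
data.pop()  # 24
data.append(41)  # [9, 10, 41]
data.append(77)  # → [9, 10, 41, 77]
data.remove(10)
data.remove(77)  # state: [9, 41]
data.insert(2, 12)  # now [9, 41, 12]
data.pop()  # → 12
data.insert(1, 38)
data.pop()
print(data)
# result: [9, 38]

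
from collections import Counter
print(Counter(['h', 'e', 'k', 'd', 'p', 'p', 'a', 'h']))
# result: Counter({'h': 2, 'p': 2, 'e': 1, 'k': 1, 'd': 1, 'a': 1})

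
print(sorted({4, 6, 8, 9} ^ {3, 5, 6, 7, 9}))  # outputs [3, 4, 5, 7, 8]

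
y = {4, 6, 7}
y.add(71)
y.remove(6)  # {4, 7, 71}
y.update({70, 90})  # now {4, 7, 70, 71, 90}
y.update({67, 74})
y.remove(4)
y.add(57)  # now {7, 57, 67, 70, 71, 74, 90}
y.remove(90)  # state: {7, 57, 67, 70, 71, 74}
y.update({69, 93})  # {7, 57, 67, 69, 70, 71, 74, 93}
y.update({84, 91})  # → {7, 57, 67, 69, 70, 71, 74, 84, 91, 93}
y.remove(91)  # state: {7, 57, 67, 69, 70, 71, 74, 84, 93}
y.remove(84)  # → {7, 57, 67, 69, 70, 71, 74, 93}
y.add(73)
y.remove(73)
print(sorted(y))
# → [7, 57, 67, 69, 70, 71, 74, 93]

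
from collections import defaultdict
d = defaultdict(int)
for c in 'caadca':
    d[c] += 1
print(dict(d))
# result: {'c': 2, 'a': 3, 'd': 1}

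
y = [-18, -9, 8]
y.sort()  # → [-18, -9, 8]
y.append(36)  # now [-18, -9, 8, 36]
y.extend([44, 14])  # [-18, -9, 8, 36, 44, 14]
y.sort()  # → [-18, -9, 8, 14, 36, 44]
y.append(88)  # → [-18, -9, 8, 14, 36, 44, 88]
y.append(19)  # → [-18, -9, 8, 14, 36, 44, 88, 19]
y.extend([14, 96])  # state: [-18, -9, 8, 14, 36, 44, 88, 19, 14, 96]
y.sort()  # [-18, -9, 8, 14, 14, 19, 36, 44, 88, 96]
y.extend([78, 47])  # [-18, -9, 8, 14, 14, 19, 36, 44, 88, 96, 78, 47]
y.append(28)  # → [-18, -9, 8, 14, 14, 19, 36, 44, 88, 96, 78, 47, 28]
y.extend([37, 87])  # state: [-18, -9, 8, 14, 14, 19, 36, 44, 88, 96, 78, 47, 28, 37, 87]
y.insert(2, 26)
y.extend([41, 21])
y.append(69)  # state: [-18, -9, 26, 8, 14, 14, 19, 36, 44, 88, 96, 78, 47, 28, 37, 87, 41, 21, 69]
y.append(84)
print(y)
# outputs [-18, -9, 26, 8, 14, 14, 19, 36, 44, 88, 96, 78, 47, 28, 37, 87, 41, 21, 69, 84]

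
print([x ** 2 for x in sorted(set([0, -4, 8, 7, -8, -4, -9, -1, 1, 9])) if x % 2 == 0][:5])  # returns [64, 16, 0, 64]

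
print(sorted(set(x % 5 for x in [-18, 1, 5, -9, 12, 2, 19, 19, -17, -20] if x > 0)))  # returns [0, 1, 2, 4]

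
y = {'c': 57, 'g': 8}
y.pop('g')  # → 8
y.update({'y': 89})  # {'c': 57, 'y': 89}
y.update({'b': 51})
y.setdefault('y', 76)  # 89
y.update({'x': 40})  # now {'c': 57, 'y': 89, 'b': 51, 'x': 40}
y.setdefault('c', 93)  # 57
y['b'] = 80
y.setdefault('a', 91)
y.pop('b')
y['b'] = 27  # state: {'c': 57, 'y': 89, 'x': 40, 'a': 91, 'b': 27}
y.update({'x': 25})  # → {'c': 57, 'y': 89, 'x': 25, 'a': 91, 'b': 27}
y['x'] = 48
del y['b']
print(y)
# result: {'c': 57, 'y': 89, 'x': 48, 'a': 91}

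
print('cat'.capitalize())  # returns Cat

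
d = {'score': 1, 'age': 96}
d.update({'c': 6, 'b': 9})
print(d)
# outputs {'score': 1, 'age': 96, 'c': 6, 'b': 9}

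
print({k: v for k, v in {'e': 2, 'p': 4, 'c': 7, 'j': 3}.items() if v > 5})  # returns {'c': 7}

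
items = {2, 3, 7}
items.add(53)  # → {2, 3, 7, 53}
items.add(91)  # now {2, 3, 7, 53, 91}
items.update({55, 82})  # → {2, 3, 7, 53, 55, 82, 91}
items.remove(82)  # {2, 3, 7, 53, 55, 91}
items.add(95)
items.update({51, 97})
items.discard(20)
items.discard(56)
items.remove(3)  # {2, 7, 51, 53, 55, 91, 95, 97}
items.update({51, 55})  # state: {2, 7, 51, 53, 55, 91, 95, 97}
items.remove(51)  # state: {2, 7, 53, 55, 91, 95, 97}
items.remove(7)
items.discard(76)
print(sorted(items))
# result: [2, 53, 55, 91, 95, 97]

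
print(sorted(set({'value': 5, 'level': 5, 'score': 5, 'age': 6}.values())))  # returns [5, 6]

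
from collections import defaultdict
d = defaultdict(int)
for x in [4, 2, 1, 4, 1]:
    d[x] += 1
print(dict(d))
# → {4: 2, 2: 1, 1: 2}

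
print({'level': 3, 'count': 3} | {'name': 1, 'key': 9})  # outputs {'level': 3, 'count': 3, 'name': 1, 'key': 9}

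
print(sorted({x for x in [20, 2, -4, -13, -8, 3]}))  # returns [-13, -8, -4, 2, 3, 20]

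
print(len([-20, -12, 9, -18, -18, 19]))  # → 6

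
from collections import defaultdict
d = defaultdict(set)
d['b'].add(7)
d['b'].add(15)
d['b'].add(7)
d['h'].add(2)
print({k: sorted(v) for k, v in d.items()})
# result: {'b': [7, 15], 'h': [2]}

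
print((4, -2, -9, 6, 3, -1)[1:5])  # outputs (-2, -9, 6, 3)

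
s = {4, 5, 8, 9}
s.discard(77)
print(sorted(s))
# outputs [4, 5, 8, 9]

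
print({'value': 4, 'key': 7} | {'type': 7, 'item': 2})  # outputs {'value': 4, 'key': 7, 'type': 7, 'item': 2}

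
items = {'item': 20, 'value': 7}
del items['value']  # {'item': 20}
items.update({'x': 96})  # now {'item': 20, 'x': 96}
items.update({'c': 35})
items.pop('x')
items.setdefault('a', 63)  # 63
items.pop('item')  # 20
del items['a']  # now {'c': 35}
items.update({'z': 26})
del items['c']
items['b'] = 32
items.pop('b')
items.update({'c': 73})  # {'z': 26, 'c': 73}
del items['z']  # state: {'c': 73}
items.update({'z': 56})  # {'c': 73, 'z': 56}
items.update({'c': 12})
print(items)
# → {'c': 12, 'z': 56}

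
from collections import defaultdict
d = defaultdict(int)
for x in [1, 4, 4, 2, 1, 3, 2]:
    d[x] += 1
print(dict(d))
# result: {1: 2, 4: 2, 2: 2, 3: 1}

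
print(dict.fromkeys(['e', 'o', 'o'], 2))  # {'e': 2, 'o': 2}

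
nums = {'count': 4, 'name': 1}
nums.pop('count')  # 4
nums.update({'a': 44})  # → {'name': 1, 'a': 44}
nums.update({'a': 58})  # {'name': 1, 'a': 58}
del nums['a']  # {'name': 1}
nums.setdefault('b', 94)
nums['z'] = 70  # {'name': 1, 'b': 94, 'z': 70}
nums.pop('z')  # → 70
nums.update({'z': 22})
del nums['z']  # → {'name': 1, 'b': 94}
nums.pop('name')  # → 1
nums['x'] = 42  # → {'b': 94, 'x': 42}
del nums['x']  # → {'b': 94}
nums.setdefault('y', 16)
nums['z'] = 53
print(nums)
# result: {'b': 94, 'y': 16, 'z': 53}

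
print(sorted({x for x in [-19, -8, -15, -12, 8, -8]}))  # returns [-19, -15, -12, -8, 8]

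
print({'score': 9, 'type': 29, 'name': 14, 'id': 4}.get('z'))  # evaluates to None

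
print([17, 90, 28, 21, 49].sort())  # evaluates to None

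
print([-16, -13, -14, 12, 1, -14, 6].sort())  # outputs None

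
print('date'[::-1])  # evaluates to etad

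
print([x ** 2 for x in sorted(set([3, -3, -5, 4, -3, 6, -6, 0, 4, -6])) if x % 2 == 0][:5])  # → [36, 0, 16, 36]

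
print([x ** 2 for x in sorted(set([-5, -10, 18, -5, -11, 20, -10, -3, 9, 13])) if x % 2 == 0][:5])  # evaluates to [100, 324, 400]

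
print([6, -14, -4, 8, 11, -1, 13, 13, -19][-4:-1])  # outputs [-1, 13, 13]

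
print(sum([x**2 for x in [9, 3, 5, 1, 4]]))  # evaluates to 132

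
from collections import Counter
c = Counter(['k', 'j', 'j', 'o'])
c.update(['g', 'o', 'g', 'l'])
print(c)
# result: Counter({'j': 2, 'o': 2, 'g': 2, 'k': 1, 'l': 1})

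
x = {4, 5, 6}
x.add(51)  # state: {4, 5, 6, 51}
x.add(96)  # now {4, 5, 6, 51, 96}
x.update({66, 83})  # {4, 5, 6, 51, 66, 83, 96}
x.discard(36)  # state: {4, 5, 6, 51, 66, 83, 96}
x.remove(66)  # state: {4, 5, 6, 51, 83, 96}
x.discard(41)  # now {4, 5, 6, 51, 83, 96}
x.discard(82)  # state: {4, 5, 6, 51, 83, 96}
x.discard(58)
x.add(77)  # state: {4, 5, 6, 51, 77, 83, 96}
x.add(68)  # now {4, 5, 6, 51, 68, 77, 83, 96}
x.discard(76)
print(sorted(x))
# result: [4, 5, 6, 51, 68, 77, 83, 96]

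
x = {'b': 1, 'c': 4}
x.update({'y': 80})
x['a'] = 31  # {'b': 1, 'c': 4, 'y': 80, 'a': 31}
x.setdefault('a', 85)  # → 31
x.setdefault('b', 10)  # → 1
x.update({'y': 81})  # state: {'b': 1, 'c': 4, 'y': 81, 'a': 31}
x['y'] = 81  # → {'b': 1, 'c': 4, 'y': 81, 'a': 31}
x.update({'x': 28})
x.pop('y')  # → 81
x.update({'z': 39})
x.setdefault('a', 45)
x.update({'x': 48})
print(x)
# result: {'b': 1, 'c': 4, 'a': 31, 'x': 48, 'z': 39}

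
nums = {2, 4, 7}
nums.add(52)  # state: {2, 4, 7, 52}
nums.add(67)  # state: {2, 4, 7, 52, 67}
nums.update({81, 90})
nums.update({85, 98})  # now {2, 4, 7, 52, 67, 81, 85, 90, 98}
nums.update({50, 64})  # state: {2, 4, 7, 50, 52, 64, 67, 81, 85, 90, 98}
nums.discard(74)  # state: {2, 4, 7, 50, 52, 64, 67, 81, 85, 90, 98}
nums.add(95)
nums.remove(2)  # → {4, 7, 50, 52, 64, 67, 81, 85, 90, 95, 98}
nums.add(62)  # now {4, 7, 50, 52, 62, 64, 67, 81, 85, 90, 95, 98}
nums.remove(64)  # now {4, 7, 50, 52, 62, 67, 81, 85, 90, 95, 98}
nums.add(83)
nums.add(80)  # {4, 7, 50, 52, 62, 67, 80, 81, 83, 85, 90, 95, 98}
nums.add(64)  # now {4, 7, 50, 52, 62, 64, 67, 80, 81, 83, 85, 90, 95, 98}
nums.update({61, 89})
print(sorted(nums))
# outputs [4, 7, 50, 52, 61, 62, 64, 67, 80, 81, 83, 85, 89, 90, 95, 98]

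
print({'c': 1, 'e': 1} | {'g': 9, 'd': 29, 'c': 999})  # {'c': 999, 'e': 1, 'g': 9, 'd': 29}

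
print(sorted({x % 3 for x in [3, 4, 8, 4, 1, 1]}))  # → [0, 1, 2]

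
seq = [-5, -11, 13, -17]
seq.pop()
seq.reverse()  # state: [13, -11, -5]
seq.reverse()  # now [-5, -11, 13]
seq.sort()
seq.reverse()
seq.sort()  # [-11, -5, 13]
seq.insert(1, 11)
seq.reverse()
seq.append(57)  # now [13, -5, 11, -11, 57]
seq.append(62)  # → [13, -5, 11, -11, 57, 62]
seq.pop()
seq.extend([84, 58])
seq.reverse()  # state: [58, 84, 57, -11, 11, -5, 13]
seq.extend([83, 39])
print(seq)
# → [58, 84, 57, -11, 11, -5, 13, 83, 39]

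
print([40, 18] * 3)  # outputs [40, 18, 40, 18, 40, 18]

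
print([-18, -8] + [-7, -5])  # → [-18, -8, -7, -5]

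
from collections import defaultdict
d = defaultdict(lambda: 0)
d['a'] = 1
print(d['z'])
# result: 0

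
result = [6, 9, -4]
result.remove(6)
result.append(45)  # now [9, -4, 45]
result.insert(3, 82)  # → [9, -4, 45, 82]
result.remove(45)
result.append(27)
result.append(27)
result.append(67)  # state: [9, -4, 82, 27, 27, 67]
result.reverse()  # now [67, 27, 27, 82, -4, 9]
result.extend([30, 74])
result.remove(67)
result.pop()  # 74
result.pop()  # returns 30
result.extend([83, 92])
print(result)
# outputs [27, 27, 82, -4, 9, 83, 92]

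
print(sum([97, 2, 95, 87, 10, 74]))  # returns 365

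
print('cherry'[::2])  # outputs cer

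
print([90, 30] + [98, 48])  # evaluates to [90, 30, 98, 48]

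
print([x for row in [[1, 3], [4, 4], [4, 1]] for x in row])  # [1, 3, 4, 4, 4, 1]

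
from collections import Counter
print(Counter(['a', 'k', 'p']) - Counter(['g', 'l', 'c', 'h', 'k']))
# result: Counter({'a': 1, 'p': 1})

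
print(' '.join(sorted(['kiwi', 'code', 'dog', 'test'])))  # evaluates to code dog kiwi test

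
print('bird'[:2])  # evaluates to bi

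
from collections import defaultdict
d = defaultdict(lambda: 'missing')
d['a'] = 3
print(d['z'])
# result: missing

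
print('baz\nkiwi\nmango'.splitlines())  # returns ['baz', 'kiwi', 'mango']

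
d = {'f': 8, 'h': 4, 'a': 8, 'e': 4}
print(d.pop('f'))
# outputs 8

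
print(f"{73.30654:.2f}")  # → 73.31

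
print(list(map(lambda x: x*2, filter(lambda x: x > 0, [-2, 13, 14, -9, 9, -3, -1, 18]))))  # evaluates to [26, 28, 18, 36]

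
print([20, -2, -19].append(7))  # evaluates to None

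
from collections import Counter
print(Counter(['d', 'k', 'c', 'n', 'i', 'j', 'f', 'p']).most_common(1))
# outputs [('d', 1)]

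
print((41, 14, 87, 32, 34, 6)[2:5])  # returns (87, 32, 34)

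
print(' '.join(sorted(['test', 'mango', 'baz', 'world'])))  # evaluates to baz mango test world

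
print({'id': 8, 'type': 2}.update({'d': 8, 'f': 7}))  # None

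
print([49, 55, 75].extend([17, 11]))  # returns None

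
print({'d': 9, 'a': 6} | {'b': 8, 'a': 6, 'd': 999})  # {'d': 999, 'a': 6, 'b': 8}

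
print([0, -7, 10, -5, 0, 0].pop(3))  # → -5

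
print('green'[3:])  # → en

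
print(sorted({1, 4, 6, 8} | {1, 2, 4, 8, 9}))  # [1, 2, 4, 6, 8, 9]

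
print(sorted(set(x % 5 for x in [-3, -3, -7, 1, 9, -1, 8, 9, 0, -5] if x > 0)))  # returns [1, 3, 4]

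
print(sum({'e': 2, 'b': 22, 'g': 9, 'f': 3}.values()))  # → 36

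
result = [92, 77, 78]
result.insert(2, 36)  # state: [92, 77, 36, 78]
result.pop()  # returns 78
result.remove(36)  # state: [92, 77]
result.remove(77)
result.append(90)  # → [92, 90]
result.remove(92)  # [90]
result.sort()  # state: [90]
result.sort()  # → [90]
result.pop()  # 90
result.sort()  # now []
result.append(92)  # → [92]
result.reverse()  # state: [92]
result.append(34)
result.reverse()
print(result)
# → [34, 92]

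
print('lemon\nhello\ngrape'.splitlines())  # ['lemon', 'hello', 'grape']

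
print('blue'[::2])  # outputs bu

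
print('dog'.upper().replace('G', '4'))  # DO4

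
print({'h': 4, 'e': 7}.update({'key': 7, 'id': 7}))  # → None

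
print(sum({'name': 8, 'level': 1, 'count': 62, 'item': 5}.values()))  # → 76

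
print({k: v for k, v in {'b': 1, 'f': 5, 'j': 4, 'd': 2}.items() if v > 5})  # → {}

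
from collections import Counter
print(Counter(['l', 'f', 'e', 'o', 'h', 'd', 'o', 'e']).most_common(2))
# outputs [('e', 2), ('o', 2)]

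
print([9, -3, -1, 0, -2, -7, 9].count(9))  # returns 2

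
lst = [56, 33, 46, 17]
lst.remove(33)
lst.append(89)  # [56, 46, 17, 89]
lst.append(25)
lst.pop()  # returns 25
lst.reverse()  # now [89, 17, 46, 56]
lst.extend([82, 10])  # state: [89, 17, 46, 56, 82, 10]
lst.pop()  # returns 10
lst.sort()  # [17, 46, 56, 82, 89]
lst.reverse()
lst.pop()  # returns 17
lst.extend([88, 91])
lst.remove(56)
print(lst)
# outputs [89, 82, 46, 88, 91]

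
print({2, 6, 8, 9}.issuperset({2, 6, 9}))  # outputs True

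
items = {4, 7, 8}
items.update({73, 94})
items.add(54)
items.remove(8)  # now {4, 7, 54, 73, 94}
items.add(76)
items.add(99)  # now {4, 7, 54, 73, 76, 94, 99}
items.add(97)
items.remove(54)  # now {4, 7, 73, 76, 94, 97, 99}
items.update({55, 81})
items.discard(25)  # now {4, 7, 55, 73, 76, 81, 94, 97, 99}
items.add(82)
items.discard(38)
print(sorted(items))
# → [4, 7, 55, 73, 76, 81, 82, 94, 97, 99]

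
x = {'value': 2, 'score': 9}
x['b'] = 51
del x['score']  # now {'value': 2, 'b': 51}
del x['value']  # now {'b': 51}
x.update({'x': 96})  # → {'b': 51, 'x': 96}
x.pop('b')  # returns 51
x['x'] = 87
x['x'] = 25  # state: {'x': 25}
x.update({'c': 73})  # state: {'x': 25, 'c': 73}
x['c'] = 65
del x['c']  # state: {'x': 25}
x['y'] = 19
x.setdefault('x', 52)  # 25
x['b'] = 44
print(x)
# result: {'x': 25, 'y': 19, 'b': 44}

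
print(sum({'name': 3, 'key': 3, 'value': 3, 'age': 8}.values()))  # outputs 17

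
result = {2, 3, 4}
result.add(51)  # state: {2, 3, 4, 51}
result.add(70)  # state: {2, 3, 4, 51, 70}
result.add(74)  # {2, 3, 4, 51, 70, 74}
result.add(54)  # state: {2, 3, 4, 51, 54, 70, 74}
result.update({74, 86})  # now {2, 3, 4, 51, 54, 70, 74, 86}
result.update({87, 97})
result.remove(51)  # {2, 3, 4, 54, 70, 74, 86, 87, 97}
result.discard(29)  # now {2, 3, 4, 54, 70, 74, 86, 87, 97}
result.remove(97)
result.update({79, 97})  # {2, 3, 4, 54, 70, 74, 79, 86, 87, 97}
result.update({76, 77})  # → {2, 3, 4, 54, 70, 74, 76, 77, 79, 86, 87, 97}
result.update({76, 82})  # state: {2, 3, 4, 54, 70, 74, 76, 77, 79, 82, 86, 87, 97}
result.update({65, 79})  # {2, 3, 4, 54, 65, 70, 74, 76, 77, 79, 82, 86, 87, 97}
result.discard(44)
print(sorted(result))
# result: [2, 3, 4, 54, 65, 70, 74, 76, 77, 79, 82, 86, 87, 97]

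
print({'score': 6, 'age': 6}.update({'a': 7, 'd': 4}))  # None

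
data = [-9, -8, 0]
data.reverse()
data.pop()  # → -9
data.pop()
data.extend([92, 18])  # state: [0, 92, 18]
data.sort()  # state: [0, 18, 92]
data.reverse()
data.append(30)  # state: [92, 18, 0, 30]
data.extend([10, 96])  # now [92, 18, 0, 30, 10, 96]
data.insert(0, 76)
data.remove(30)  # [76, 92, 18, 0, 10, 96]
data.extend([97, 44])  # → [76, 92, 18, 0, 10, 96, 97, 44]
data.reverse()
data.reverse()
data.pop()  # 44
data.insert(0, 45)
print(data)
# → [45, 76, 92, 18, 0, 10, 96, 97]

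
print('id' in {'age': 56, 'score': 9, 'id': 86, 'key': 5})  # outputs True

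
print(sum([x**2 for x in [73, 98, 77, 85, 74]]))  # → 33563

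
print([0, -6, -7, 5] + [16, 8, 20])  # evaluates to [0, -6, -7, 5, 16, 8, 20]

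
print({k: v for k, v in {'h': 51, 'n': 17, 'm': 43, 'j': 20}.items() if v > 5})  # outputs {'h': 51, 'n': 17, 'm': 43, 'j': 20}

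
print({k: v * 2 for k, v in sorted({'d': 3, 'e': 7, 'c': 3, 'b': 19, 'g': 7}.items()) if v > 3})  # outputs {'b': 38, 'e': 14, 'g': 14}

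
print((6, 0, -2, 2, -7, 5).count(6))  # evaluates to 1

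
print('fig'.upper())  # FIG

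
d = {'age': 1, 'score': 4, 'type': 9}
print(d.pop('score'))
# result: 4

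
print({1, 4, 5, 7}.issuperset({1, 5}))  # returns True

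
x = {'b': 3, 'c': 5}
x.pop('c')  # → 5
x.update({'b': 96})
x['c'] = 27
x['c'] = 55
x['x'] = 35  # {'b': 96, 'c': 55, 'x': 35}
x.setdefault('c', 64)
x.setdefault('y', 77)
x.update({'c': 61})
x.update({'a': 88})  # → {'b': 96, 'c': 61, 'x': 35, 'y': 77, 'a': 88}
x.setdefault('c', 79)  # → 61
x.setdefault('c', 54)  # 61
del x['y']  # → {'b': 96, 'c': 61, 'x': 35, 'a': 88}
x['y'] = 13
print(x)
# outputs {'b': 96, 'c': 61, 'x': 35, 'a': 88, 'y': 13}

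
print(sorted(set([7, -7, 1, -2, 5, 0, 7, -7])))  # [-7, -2, 0, 1, 5, 7]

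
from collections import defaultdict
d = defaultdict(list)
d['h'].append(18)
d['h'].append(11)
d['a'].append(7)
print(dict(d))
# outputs {'h': [18, 11], 'a': [7]}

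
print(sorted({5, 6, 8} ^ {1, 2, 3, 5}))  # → [1, 2, 3, 6, 8]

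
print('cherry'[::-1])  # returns yrrehc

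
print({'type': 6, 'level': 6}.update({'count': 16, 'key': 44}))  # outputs None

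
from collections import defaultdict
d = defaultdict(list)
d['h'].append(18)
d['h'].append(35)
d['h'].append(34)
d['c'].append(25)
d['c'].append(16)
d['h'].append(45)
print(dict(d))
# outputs {'h': [18, 35, 34, 45], 'c': [25, 16]}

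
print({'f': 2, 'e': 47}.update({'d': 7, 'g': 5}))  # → None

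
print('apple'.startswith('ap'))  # True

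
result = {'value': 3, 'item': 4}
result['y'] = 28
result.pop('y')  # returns 28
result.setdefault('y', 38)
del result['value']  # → {'item': 4, 'y': 38}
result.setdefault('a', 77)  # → 77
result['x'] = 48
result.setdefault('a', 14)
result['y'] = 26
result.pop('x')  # 48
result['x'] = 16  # {'item': 4, 'y': 26, 'a': 77, 'x': 16}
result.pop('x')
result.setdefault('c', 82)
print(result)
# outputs {'item': 4, 'y': 26, 'a': 77, 'c': 82}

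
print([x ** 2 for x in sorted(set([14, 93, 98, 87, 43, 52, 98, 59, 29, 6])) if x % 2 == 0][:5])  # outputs [36, 196, 2704, 9604]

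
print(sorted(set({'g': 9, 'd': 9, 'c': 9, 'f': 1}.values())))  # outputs [1, 9]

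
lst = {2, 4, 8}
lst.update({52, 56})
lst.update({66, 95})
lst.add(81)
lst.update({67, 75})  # {2, 4, 8, 52, 56, 66, 67, 75, 81, 95}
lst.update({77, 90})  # {2, 4, 8, 52, 56, 66, 67, 75, 77, 81, 90, 95}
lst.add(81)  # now {2, 4, 8, 52, 56, 66, 67, 75, 77, 81, 90, 95}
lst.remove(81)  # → {2, 4, 8, 52, 56, 66, 67, 75, 77, 90, 95}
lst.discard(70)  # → {2, 4, 8, 52, 56, 66, 67, 75, 77, 90, 95}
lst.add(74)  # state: {2, 4, 8, 52, 56, 66, 67, 74, 75, 77, 90, 95}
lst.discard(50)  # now {2, 4, 8, 52, 56, 66, 67, 74, 75, 77, 90, 95}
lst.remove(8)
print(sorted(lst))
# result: [2, 4, 52, 56, 66, 67, 74, 75, 77, 90, 95]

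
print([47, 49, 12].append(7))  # None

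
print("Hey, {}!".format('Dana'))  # Hey, Dana!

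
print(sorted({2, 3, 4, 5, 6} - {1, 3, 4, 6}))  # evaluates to [2, 5]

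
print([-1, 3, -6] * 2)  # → [-1, 3, -6, -1, 3, -6]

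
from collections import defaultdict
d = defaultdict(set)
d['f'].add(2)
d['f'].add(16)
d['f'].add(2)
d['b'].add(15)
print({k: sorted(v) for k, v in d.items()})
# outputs {'f': [2, 16], 'b': [15]}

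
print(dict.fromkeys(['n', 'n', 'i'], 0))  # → {'n': 0, 'i': 0}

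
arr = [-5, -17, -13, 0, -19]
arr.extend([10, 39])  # [-5, -17, -13, 0, -19, 10, 39]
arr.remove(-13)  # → [-5, -17, 0, -19, 10, 39]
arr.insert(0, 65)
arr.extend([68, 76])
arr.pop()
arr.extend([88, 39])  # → [65, -5, -17, 0, -19, 10, 39, 68, 88, 39]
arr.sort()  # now [-19, -17, -5, 0, 10, 39, 39, 65, 68, 88]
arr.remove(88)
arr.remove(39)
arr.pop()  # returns 68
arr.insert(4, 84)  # [-19, -17, -5, 0, 84, 10, 39, 65]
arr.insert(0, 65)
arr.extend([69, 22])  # [65, -19, -17, -5, 0, 84, 10, 39, 65, 69, 22]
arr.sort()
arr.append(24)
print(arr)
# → [-19, -17, -5, 0, 10, 22, 39, 65, 65, 69, 84, 24]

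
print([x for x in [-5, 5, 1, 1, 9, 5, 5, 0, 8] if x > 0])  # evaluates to [5, 1, 1, 9, 5, 5, 8]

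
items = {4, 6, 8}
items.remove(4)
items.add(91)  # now {6, 8, 91}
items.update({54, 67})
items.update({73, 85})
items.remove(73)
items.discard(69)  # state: {6, 8, 54, 67, 85, 91}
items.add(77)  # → {6, 8, 54, 67, 77, 85, 91}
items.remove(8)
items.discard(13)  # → {6, 54, 67, 77, 85, 91}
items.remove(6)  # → {54, 67, 77, 85, 91}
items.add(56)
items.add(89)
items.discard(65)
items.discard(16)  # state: {54, 56, 67, 77, 85, 89, 91}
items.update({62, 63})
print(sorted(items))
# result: [54, 56, 62, 63, 67, 77, 85, 89, 91]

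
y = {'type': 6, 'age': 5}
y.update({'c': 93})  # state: {'type': 6, 'age': 5, 'c': 93}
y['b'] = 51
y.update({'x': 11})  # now {'type': 6, 'age': 5, 'c': 93, 'b': 51, 'x': 11}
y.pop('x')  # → 11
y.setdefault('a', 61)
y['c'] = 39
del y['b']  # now {'type': 6, 'age': 5, 'c': 39, 'a': 61}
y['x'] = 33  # {'type': 6, 'age': 5, 'c': 39, 'a': 61, 'x': 33}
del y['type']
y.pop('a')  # 61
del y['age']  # {'c': 39, 'x': 33}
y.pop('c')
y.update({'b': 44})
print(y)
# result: {'x': 33, 'b': 44}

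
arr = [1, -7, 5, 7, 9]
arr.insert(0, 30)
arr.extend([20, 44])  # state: [30, 1, -7, 5, 7, 9, 20, 44]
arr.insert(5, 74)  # [30, 1, -7, 5, 7, 74, 9, 20, 44]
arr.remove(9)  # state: [30, 1, -7, 5, 7, 74, 20, 44]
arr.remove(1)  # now [30, -7, 5, 7, 74, 20, 44]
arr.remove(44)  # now [30, -7, 5, 7, 74, 20]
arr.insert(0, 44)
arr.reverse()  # [20, 74, 7, 5, -7, 30, 44]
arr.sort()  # [-7, 5, 7, 20, 30, 44, 74]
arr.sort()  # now [-7, 5, 7, 20, 30, 44, 74]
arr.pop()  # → 74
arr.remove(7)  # [-7, 5, 20, 30, 44]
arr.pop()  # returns 44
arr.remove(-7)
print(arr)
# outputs [5, 20, 30]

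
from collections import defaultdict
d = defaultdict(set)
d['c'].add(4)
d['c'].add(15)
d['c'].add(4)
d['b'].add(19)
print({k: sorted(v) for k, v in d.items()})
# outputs {'c': [4, 15], 'b': [19]}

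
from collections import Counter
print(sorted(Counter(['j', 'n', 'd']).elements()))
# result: ['d', 'j', 'n']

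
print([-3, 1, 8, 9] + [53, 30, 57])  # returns [-3, 1, 8, 9, 53, 30, 57]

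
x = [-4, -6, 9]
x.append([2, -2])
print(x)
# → [-4, -6, 9, [2, -2]]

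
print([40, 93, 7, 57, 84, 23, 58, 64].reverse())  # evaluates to None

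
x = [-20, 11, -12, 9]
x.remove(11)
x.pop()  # 9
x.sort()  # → [-20, -12]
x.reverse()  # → [-12, -20]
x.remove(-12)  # [-20]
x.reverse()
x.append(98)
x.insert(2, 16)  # [-20, 98, 16]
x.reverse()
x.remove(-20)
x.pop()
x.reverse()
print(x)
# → [16]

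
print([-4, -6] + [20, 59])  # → [-4, -6, 20, 59]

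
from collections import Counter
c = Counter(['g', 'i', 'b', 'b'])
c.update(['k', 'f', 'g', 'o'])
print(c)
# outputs Counter({'g': 2, 'b': 2, 'i': 1, 'k': 1, 'f': 1, 'o': 1})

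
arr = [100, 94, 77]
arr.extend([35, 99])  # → [100, 94, 77, 35, 99]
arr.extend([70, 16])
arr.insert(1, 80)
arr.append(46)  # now [100, 80, 94, 77, 35, 99, 70, 16, 46]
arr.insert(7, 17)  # [100, 80, 94, 77, 35, 99, 70, 17, 16, 46]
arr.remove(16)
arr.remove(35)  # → [100, 80, 94, 77, 99, 70, 17, 46]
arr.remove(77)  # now [100, 80, 94, 99, 70, 17, 46]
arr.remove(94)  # [100, 80, 99, 70, 17, 46]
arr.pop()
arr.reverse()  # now [17, 70, 99, 80, 100]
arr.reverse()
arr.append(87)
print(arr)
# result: [100, 80, 99, 70, 17, 87]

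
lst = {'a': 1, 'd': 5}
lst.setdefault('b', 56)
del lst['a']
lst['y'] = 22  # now {'d': 5, 'b': 56, 'y': 22}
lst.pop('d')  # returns 5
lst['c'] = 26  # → {'b': 56, 'y': 22, 'c': 26}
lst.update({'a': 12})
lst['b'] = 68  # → {'b': 68, 'y': 22, 'c': 26, 'a': 12}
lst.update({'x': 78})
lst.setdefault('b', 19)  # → 68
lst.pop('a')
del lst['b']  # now {'y': 22, 'c': 26, 'x': 78}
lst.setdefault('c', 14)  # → 26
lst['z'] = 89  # {'y': 22, 'c': 26, 'x': 78, 'z': 89}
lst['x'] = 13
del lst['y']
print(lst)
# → {'c': 26, 'x': 13, 'z': 89}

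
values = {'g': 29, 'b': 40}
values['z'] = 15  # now {'g': 29, 'b': 40, 'z': 15}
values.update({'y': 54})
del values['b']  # {'g': 29, 'z': 15, 'y': 54}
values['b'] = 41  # {'g': 29, 'z': 15, 'y': 54, 'b': 41}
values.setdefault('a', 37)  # 37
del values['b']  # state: {'g': 29, 'z': 15, 'y': 54, 'a': 37}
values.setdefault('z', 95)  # 15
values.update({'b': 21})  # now {'g': 29, 'z': 15, 'y': 54, 'a': 37, 'b': 21}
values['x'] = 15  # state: {'g': 29, 'z': 15, 'y': 54, 'a': 37, 'b': 21, 'x': 15}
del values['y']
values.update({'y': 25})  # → {'g': 29, 'z': 15, 'a': 37, 'b': 21, 'x': 15, 'y': 25}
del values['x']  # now {'g': 29, 'z': 15, 'a': 37, 'b': 21, 'y': 25}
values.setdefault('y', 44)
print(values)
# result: {'g': 29, 'z': 15, 'a': 37, 'b': 21, 'y': 25}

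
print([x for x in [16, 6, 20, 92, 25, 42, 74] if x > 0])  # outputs [16, 6, 20, 92, 25, 42, 74]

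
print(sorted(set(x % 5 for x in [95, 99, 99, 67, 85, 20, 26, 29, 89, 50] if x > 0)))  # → [0, 1, 2, 4]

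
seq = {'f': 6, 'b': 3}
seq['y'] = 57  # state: {'f': 6, 'b': 3, 'y': 57}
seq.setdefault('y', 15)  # 57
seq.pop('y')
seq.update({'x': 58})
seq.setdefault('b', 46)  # 3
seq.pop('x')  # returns 58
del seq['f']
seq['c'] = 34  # {'b': 3, 'c': 34}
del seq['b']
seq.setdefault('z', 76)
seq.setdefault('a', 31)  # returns 31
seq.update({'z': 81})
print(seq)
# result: {'c': 34, 'z': 81, 'a': 31}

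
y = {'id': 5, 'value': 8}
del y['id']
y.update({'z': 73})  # {'value': 8, 'z': 73}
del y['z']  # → {'value': 8}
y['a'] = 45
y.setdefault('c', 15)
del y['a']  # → {'value': 8, 'c': 15}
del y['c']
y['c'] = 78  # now {'value': 8, 'c': 78}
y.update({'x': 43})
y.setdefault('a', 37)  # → 37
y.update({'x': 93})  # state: {'value': 8, 'c': 78, 'x': 93, 'a': 37}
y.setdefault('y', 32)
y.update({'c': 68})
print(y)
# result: {'value': 8, 'c': 68, 'x': 93, 'a': 37, 'y': 32}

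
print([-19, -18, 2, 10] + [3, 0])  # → [-19, -18, 2, 10, 3, 0]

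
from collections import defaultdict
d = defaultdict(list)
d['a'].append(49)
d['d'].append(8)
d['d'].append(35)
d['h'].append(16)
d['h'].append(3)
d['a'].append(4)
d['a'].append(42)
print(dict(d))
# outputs {'a': [49, 4, 42], 'd': [8, 35], 'h': [16, 3]}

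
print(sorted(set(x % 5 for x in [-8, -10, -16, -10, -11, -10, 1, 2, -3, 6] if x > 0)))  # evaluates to [1, 2]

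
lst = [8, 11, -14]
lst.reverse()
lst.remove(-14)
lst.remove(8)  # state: [11]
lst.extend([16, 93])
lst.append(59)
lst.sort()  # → [11, 16, 59, 93]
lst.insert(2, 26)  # [11, 16, 26, 59, 93]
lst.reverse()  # [93, 59, 26, 16, 11]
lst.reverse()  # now [11, 16, 26, 59, 93]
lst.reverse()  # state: [93, 59, 26, 16, 11]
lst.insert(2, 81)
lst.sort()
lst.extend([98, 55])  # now [11, 16, 26, 59, 81, 93, 98, 55]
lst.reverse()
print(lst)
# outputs [55, 98, 93, 81, 59, 26, 16, 11]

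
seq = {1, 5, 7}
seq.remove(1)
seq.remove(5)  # {7}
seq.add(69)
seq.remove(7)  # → {69}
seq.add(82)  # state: {69, 82}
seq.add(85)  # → {69, 82, 85}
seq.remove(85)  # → {69, 82}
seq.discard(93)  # {69, 82}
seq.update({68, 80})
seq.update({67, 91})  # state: {67, 68, 69, 80, 82, 91}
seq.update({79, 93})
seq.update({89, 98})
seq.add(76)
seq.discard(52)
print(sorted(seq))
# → [67, 68, 69, 76, 79, 80, 82, 89, 91, 93, 98]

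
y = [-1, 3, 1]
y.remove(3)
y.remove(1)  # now [-1]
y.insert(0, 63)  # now [63, -1]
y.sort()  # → [-1, 63]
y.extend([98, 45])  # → [-1, 63, 98, 45]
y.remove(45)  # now [-1, 63, 98]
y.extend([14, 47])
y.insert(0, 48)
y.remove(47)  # [48, -1, 63, 98, 14]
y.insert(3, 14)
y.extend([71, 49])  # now [48, -1, 63, 14, 98, 14, 71, 49]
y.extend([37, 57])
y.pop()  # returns 57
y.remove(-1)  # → [48, 63, 14, 98, 14, 71, 49, 37]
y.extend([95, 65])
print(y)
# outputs [48, 63, 14, 98, 14, 71, 49, 37, 95, 65]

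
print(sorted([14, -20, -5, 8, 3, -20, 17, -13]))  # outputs [-20, -20, -13, -5, 3, 8, 14, 17]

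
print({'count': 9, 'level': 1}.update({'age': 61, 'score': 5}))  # None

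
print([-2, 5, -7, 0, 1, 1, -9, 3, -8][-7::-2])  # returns [-7, -2]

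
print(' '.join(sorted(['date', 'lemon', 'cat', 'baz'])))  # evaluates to baz cat date lemon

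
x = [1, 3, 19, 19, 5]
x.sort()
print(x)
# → [1, 3, 5, 19, 19]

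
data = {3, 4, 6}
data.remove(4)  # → {3, 6}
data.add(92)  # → {3, 6, 92}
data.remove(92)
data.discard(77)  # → {3, 6}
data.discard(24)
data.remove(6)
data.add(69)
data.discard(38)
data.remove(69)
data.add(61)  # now {3, 61}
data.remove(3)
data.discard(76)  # {61}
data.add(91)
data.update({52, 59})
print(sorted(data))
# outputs [52, 59, 61, 91]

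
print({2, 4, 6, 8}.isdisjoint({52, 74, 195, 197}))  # True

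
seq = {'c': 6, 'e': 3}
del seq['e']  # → {'c': 6}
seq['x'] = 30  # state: {'c': 6, 'x': 30}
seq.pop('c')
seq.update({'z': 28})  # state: {'x': 30, 'z': 28}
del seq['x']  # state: {'z': 28}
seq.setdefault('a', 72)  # 72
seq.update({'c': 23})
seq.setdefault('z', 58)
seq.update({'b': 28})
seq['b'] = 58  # {'z': 28, 'a': 72, 'c': 23, 'b': 58}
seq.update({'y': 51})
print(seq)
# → {'z': 28, 'a': 72, 'c': 23, 'b': 58, 'y': 51}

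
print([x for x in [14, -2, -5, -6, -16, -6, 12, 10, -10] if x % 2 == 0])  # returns [14, -2, -6, -16, -6, 12, 10, -10]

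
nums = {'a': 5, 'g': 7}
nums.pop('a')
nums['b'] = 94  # {'g': 7, 'b': 94}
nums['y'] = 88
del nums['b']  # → {'g': 7, 'y': 88}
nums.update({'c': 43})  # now {'g': 7, 'y': 88, 'c': 43}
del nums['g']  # {'y': 88, 'c': 43}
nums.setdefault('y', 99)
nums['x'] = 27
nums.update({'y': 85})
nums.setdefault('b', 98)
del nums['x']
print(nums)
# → {'y': 85, 'c': 43, 'b': 98}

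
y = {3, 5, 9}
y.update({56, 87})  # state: {3, 5, 9, 56, 87}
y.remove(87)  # {3, 5, 9, 56}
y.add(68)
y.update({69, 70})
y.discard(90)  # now {3, 5, 9, 56, 68, 69, 70}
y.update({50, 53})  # {3, 5, 9, 50, 53, 56, 68, 69, 70}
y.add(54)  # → {3, 5, 9, 50, 53, 54, 56, 68, 69, 70}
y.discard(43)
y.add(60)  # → {3, 5, 9, 50, 53, 54, 56, 60, 68, 69, 70}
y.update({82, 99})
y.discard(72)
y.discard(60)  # {3, 5, 9, 50, 53, 54, 56, 68, 69, 70, 82, 99}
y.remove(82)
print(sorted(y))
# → [3, 5, 9, 50, 53, 54, 56, 68, 69, 70, 99]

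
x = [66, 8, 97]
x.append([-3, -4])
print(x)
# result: [66, 8, 97, [-3, -4]]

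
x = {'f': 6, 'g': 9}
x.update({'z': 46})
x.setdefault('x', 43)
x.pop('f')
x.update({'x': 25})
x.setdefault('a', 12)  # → 12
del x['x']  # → {'g': 9, 'z': 46, 'a': 12}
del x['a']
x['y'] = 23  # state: {'g': 9, 'z': 46, 'y': 23}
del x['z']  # {'g': 9, 'y': 23}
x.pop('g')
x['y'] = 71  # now {'y': 71}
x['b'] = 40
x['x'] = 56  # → {'y': 71, 'b': 40, 'x': 56}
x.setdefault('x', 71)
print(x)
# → {'y': 71, 'b': 40, 'x': 56}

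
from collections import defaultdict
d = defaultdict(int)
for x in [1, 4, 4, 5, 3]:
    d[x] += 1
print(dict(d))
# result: {1: 1, 4: 2, 5: 1, 3: 1}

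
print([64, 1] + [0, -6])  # [64, 1, 0, -6]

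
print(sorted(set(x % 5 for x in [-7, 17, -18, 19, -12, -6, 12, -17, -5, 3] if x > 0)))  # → [2, 3, 4]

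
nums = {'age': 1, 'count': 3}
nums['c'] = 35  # {'age': 1, 'count': 3, 'c': 35}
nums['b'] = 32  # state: {'age': 1, 'count': 3, 'c': 35, 'b': 32}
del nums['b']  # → {'age': 1, 'count': 3, 'c': 35}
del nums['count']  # {'age': 1, 'c': 35}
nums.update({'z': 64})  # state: {'age': 1, 'c': 35, 'z': 64}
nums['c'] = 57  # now {'age': 1, 'c': 57, 'z': 64}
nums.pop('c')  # 57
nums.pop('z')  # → 64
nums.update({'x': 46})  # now {'age': 1, 'x': 46}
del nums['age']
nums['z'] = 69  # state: {'x': 46, 'z': 69}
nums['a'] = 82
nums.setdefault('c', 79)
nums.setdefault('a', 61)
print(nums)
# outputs {'x': 46, 'z': 69, 'a': 82, 'c': 79}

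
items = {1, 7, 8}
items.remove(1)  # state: {7, 8}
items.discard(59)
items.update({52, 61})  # {7, 8, 52, 61}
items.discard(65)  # {7, 8, 52, 61}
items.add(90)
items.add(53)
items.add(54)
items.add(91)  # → {7, 8, 52, 53, 54, 61, 90, 91}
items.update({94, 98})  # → {7, 8, 52, 53, 54, 61, 90, 91, 94, 98}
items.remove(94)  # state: {7, 8, 52, 53, 54, 61, 90, 91, 98}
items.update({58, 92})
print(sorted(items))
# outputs [7, 8, 52, 53, 54, 58, 61, 90, 91, 92, 98]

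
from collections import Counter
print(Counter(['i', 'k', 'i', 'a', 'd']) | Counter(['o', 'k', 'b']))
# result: Counter({'i': 2, 'k': 1, 'a': 1, 'd': 1, 'o': 1, 'b': 1})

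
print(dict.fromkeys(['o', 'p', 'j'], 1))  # {'o': 1, 'p': 1, 'j': 1}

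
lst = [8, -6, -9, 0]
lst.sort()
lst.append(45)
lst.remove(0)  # [-9, -6, 8, 45]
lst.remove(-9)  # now [-6, 8, 45]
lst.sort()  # [-6, 8, 45]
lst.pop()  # 45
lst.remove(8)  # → [-6]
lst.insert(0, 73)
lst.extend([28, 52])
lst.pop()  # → 52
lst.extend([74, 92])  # [73, -6, 28, 74, 92]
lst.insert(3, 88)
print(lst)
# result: [73, -6, 28, 88, 74, 92]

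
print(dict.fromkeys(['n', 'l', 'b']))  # {'n': None, 'l': None, 'b': None}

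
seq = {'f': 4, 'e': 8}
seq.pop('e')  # 8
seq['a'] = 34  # {'f': 4, 'a': 34}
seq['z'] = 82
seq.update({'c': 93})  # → {'f': 4, 'a': 34, 'z': 82, 'c': 93}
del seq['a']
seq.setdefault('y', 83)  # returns 83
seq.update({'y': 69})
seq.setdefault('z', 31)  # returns 82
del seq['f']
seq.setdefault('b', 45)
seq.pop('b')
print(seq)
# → {'z': 82, 'c': 93, 'y': 69}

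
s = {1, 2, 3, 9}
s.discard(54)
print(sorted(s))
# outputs [1, 2, 3, 9]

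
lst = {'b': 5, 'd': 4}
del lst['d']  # {'b': 5}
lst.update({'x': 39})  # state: {'b': 5, 'x': 39}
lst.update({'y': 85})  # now {'b': 5, 'x': 39, 'y': 85}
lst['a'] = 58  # {'b': 5, 'x': 39, 'y': 85, 'a': 58}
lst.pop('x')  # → 39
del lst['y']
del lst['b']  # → {'a': 58}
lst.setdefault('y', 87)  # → 87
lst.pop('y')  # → 87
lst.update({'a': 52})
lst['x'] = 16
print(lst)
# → {'a': 52, 'x': 16}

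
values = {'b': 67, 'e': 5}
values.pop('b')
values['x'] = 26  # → {'e': 5, 'x': 26}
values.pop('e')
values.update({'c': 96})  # {'x': 26, 'c': 96}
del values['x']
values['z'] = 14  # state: {'c': 96, 'z': 14}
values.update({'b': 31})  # {'c': 96, 'z': 14, 'b': 31}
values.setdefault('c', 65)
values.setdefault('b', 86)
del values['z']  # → {'c': 96, 'b': 31}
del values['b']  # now {'c': 96}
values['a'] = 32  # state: {'c': 96, 'a': 32}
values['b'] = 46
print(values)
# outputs {'c': 96, 'a': 32, 'b': 46}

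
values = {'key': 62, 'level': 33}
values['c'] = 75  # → {'key': 62, 'level': 33, 'c': 75}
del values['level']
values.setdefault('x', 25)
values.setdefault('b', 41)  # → 41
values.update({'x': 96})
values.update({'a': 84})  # {'key': 62, 'c': 75, 'x': 96, 'b': 41, 'a': 84}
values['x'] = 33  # {'key': 62, 'c': 75, 'x': 33, 'b': 41, 'a': 84}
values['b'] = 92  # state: {'key': 62, 'c': 75, 'x': 33, 'b': 92, 'a': 84}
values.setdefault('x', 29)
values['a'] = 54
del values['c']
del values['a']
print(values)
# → {'key': 62, 'x': 33, 'b': 92}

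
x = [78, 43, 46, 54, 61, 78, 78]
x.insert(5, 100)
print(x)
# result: [78, 43, 46, 54, 61, 100, 78, 78]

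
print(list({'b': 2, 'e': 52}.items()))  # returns [('b', 2), ('e', 52)]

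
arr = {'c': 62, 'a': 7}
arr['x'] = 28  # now {'c': 62, 'a': 7, 'x': 28}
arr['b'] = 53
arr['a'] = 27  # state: {'c': 62, 'a': 27, 'x': 28, 'b': 53}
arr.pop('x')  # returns 28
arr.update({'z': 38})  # {'c': 62, 'a': 27, 'b': 53, 'z': 38}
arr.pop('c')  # 62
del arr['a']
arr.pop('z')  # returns 38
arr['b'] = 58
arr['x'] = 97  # {'b': 58, 'x': 97}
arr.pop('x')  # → 97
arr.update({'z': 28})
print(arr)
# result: {'b': 58, 'z': 28}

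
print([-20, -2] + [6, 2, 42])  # [-20, -2, 6, 2, 42]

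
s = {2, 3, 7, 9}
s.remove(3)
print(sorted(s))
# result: [2, 7, 9]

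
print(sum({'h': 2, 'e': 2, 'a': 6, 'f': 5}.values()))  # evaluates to 15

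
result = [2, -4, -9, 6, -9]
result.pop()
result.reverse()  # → [6, -9, -4, 2]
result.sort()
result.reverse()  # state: [6, 2, -4, -9]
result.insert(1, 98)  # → [6, 98, 2, -4, -9]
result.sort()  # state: [-9, -4, 2, 6, 98]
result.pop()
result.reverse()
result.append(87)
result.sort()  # [-9, -4, 2, 6, 87]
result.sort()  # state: [-9, -4, 2, 6, 87]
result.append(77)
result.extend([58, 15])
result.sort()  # [-9, -4, 2, 6, 15, 58, 77, 87]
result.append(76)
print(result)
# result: [-9, -4, 2, 6, 15, 58, 77, 87, 76]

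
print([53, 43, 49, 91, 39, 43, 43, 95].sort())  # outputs None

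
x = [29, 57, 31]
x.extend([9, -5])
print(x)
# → [29, 57, 31, 9, -5]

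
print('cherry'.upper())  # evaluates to CHERRY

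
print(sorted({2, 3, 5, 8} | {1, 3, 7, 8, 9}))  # [1, 2, 3, 5, 7, 8, 9]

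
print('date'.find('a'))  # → 1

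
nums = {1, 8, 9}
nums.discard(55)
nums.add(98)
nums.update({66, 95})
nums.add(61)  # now {1, 8, 9, 61, 66, 95, 98}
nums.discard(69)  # {1, 8, 9, 61, 66, 95, 98}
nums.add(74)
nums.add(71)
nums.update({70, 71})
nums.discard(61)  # {1, 8, 9, 66, 70, 71, 74, 95, 98}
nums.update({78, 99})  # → {1, 8, 9, 66, 70, 71, 74, 78, 95, 98, 99}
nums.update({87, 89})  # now {1, 8, 9, 66, 70, 71, 74, 78, 87, 89, 95, 98, 99}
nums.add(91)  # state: {1, 8, 9, 66, 70, 71, 74, 78, 87, 89, 91, 95, 98, 99}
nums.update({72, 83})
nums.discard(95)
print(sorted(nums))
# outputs [1, 8, 9, 66, 70, 71, 72, 74, 78, 83, 87, 89, 91, 98, 99]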